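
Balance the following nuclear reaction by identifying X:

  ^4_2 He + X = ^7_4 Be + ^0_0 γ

He-3

Conserve mass number: 4 + A = 7 + 0, so A = 3.
Conserve atomic number: 2 + Z = 4 + 0, so Z = 2.
Z = 2 is helium, so the species is ^3_2 He.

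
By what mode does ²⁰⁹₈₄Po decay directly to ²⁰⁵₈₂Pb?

ΔA = 205 − 209 = -4; ΔZ = 82 − 84 = -2.
A drops by 4 and Z drops by 2 — the signature of alpha emission.

alpha decay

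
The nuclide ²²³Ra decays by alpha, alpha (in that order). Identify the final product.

Start: (A, Z) = (223, 88).
After α: (219, 86).
After α: (215, 84).
Z = 84 is polonium.

Po-215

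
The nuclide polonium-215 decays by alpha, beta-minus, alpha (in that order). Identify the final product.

Start: (A, Z) = (215, 84).
After α: (211, 82).
After β⁻: (211, 83).
After α: (207, 81).
Z = 81 is thallium.

Tl-207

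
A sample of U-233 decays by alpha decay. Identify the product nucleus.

Alpha decay: mass number changes by -4, atomic number by -2.
A: 233 − 4 = 229; Z: 92 − 2 = 90.
Z = 90 is thorium, so the daughter is Th-229.

Th-229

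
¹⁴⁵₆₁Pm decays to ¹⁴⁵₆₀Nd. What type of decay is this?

ΔA = 145 − 145 = 0; ΔZ = 60 − 61 = -1.
A is unchanged and Z drops by 1 — a proton has become a neutron (β⁺ emission or electron capture).

beta-plus decay or electron capture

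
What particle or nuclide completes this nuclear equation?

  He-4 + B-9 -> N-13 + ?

Conserve mass number: 4 + 9 = 13 + A, so A = 0.
Conserve atomic number: 2 + 5 = 7 + Z, so Z = 0.
A = 0 and Z = 0 is γ — a gamma ray.

gamma ray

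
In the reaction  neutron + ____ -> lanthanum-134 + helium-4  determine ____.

Conserve mass number: 1 + A = 134 + 4, so A = 137.
Conserve atomic number: 0 + Z = 57 + 2, so Z = 59.
Z = 59 is praseodymium, so the species is praseodymium-137.

Pr-137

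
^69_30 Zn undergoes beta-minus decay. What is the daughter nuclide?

Ga-69

Beta-minus decay: mass number changes by +0, atomic number by +1.
A: 69 = 69; Z: 30 + 1 = 31.
Z = 31 is gallium, so the daughter is ^69_31 Ga.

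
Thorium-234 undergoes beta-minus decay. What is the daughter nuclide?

Beta-minus decay: mass number changes by +0, atomic number by +1.
A: 234 = 234; Z: 90 + 1 = 91.
Z = 91 is protactinium, so the daughter is protactinium-234.

Pa-234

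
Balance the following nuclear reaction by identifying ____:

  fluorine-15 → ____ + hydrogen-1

O-14

Conserve mass number: 15 = A + 1, so A = 14.
Conserve atomic number: 9 = Z + 1, so Z = 8.
Z = 8 is oxygen, so the species is oxygen-14.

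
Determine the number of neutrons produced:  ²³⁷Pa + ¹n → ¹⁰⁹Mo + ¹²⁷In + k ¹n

Conserve mass number: 238 = 109 + 127 + k, so k = 238 − 236 = 2.
Check atomic number: 91 = 42 + 49 + 0 = 91. ✓

2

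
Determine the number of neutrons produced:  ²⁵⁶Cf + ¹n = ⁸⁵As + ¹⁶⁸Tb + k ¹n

Conserve mass number: 257 = 85 + 168 + k, so k = 257 − 253 = 4.
Check atomic number: 98 = 33 + 65 + 0 = 98. ✓

4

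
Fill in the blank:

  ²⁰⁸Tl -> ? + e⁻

Conserve mass number: 208 = A + 0, so A = 208.
Conserve atomic number: 81 = Z − 1, so Z = 82.
Z = 82 is lead, so the species is ²⁰⁸Pb.

Pb-208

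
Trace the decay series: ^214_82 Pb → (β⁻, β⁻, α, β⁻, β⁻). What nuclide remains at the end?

Start: (A, Z) = (214, 82).
After β⁻: (214, 83).
After β⁻: (214, 84).
After α: (210, 82).
After β⁻: (210, 83).
After β⁻: (210, 84).
Z = 84 is polonium.

Po-210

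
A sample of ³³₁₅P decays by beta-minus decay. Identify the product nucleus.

Beta-minus decay: mass number changes by +0, atomic number by +1.
A: 33 = 33; Z: 15 + 1 = 16.
Z = 16 is sulfur, so the daughter is ³³₁₆S.

S-33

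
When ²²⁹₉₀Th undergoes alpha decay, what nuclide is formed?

Ra-225

Alpha decay: mass number changes by -4, atomic number by -2.
A: 229 − 4 = 225; Z: 90 − 2 = 88.
Z = 88 is radium, so the daughter is ²²⁵₈₈Ra.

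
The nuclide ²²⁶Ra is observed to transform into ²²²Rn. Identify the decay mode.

ΔA = 222 − 226 = -4; ΔZ = 86 − 88 = -2.
A drops by 4 and Z drops by 2 — the signature of alpha emission.

alpha decay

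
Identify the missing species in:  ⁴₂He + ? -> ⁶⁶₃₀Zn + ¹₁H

Cu-63

Conserve mass number: 4 + A = 66 + 1, so A = 63.
Conserve atomic number: 2 + Z = 30 + 1, so Z = 29.
Z = 29 is copper, so the species is ⁶³₂₉Cu.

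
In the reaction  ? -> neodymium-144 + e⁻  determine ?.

Pr-144

Conserve mass number: A = 144 + 0, so A = 144.
Conserve atomic number: Z = 60 − 1, so Z = 59.
Z = 59 is praseodymium, so the species is praseodymium-144.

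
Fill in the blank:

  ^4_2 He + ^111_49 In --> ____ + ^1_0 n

Sb-114

Conserve mass number: 4 + 111 = A + 1, so A = 114.
Conserve atomic number: 2 + 49 = Z + 0, so Z = 51.
Z = 51 is antimony, so the species is ^114_51 Sb.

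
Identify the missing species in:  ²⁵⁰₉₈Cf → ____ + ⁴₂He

Cm-246

Conserve mass number: 250 = A + 4, so A = 246.
Conserve atomic number: 98 = Z + 2, so Z = 96.
Z = 96 is curium, so the species is ²⁴⁶₉₆Cm.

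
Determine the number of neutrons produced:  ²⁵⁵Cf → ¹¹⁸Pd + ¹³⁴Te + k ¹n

Conserve mass number: 255 = 118 + 134 + k, so k = 255 − 252 = 3.
Check atomic number: 98 = 46 + 52 + 0 = 98. ✓

3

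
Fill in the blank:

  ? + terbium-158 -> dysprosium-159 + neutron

Conserve mass number: A + 158 = 159 + 1, so A = 2.
Conserve atomic number: Z + 65 = 66 + 0, so Z = 1.
A = 2 and Z = 1 is hydrogen-2 — a deuteron.

deuteron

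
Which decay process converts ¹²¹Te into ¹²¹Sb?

ΔA = 121 − 121 = 0; ΔZ = 51 − 52 = -1.
A is unchanged and Z drops by 1 — a proton has become a neutron (β⁺ emission or electron capture).

beta-plus decay or electron capture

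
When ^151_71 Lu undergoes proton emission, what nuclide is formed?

Proton emission: mass number changes by -1, atomic number by -1.
A: 151 − 1 = 150; Z: 71 − 1 = 70.
Z = 70 is ytterbium, so the daughter is ^150_70 Yb.

Yb-150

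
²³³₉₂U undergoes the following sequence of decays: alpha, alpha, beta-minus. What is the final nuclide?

Ac-225

Start: (A, Z) = (233, 92).
After α: (229, 90).
After α: (225, 88).
After β⁻: (225, 89).
Z = 89 is actinium.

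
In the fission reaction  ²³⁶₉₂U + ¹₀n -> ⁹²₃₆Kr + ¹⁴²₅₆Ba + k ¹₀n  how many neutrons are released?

3

Conserve mass number: 237 = 92 + 142 + k, so k = 237 − 234 = 3.
Check atomic number: 92 = 36 + 56 + 0 = 92. ✓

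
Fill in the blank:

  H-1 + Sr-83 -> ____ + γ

Conserve mass number: 1 + 83 = A + 0, so A = 84.
Conserve atomic number: 1 + 38 = Z + 0, so Z = 39.
Z = 39 is yttrium, so the species is Y-84.

Y-84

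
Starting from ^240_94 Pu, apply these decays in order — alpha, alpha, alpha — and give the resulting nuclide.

Start: (A, Z) = (240, 94).
After α: (236, 92).
After α: (232, 90).
After α: (228, 88).
Z = 88 is radium.

Ra-228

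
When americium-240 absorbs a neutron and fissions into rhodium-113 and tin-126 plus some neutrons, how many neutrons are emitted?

Conserve mass number: 241 = 113 + 126 + k, so k = 241 − 239 = 2.
Check atomic number: 95 = 45 + 50 + 0 = 95. ✓

2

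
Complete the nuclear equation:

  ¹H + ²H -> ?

Conserve mass number: 1 + 2 = A, so A = 3.
Conserve atomic number: 1 + 1 = Z, so Z = 2.
Z = 2 is helium, so the species is ³He.

He-3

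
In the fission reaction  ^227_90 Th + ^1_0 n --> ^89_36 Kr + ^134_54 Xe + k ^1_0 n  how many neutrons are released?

5

Conserve mass number: 228 = 89 + 134 + k, so k = 228 − 223 = 5.
Check atomic number: 90 = 36 + 54 + 0 = 90. ✓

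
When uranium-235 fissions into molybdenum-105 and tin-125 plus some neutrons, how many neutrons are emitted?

5

Conserve mass number: 235 = 105 + 125 + k, so k = 235 − 230 = 5.
Check atomic number: 92 = 42 + 50 + 0 = 92. ✓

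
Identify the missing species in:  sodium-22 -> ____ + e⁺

Conserve mass number: 22 = A + 0, so A = 22.
Conserve atomic number: 11 = Z + 1, so Z = 10.
Z = 10 is neon, so the species is neon-22.

Ne-22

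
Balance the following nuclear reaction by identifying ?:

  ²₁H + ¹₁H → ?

He-3

Conserve mass number: 2 + 1 = A, so A = 3.
Conserve atomic number: 1 + 1 = Z, so Z = 2.
Z = 2 is helium, so the species is ³₂He.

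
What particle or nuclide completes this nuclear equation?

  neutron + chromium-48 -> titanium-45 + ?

alpha particle

Conserve mass number: 1 + 48 = 45 + A, so A = 4.
Conserve atomic number: 0 + 24 = 22 + Z, so Z = 2.
A = 4 and Z = 2 is helium-4 — an alpha particle.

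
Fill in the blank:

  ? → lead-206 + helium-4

Conserve mass number: A = 206 + 4, so A = 210.
Conserve atomic number: Z = 82 + 2, so Z = 84.
Z = 84 is polonium, so the species is polonium-210.

Po-210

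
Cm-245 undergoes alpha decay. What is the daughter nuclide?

Alpha decay: mass number changes by -4, atomic number by -2.
A: 245 − 4 = 241; Z: 96 − 2 = 94.
Z = 94 is plutonium, so the daughter is Pu-241.

Pu-241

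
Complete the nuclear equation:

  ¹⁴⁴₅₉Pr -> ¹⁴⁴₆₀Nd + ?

beta-minus particle

Conserve mass number: 144 = 144 + A, so A = 0.
Conserve atomic number: 59 = 60 + Z, so Z = -1.
A = 0 and Z = -1 is ⁰₋₁e — a beta-minus particle.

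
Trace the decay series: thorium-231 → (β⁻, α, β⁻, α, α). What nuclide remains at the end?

Start: (A, Z) = (231, 90).
After β⁻: (231, 91).
After α: (227, 89).
After β⁻: (227, 90).
After α: (223, 88).
After α: (219, 86).
Z = 86 is radon.

Rn-219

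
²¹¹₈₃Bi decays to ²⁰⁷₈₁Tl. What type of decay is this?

alpha decay

ΔA = 207 − 211 = -4; ΔZ = 81 − 83 = -2.
A drops by 4 and Z drops by 2 — the signature of alpha emission.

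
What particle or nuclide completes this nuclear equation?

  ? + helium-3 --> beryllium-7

Conserve mass number: A + 3 = 7, so A = 4.
Conserve atomic number: Z + 2 = 4, so Z = 2.
A = 4 and Z = 2 is helium-4 — an alpha particle.

alpha particle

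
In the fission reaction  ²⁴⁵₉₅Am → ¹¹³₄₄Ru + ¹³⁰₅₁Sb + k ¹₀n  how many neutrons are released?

Conserve mass number: 245 = 113 + 130 + k, so k = 245 − 243 = 2.
Check atomic number: 95 = 44 + 51 + 0 = 95. ✓

2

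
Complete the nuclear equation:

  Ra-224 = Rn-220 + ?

alpha particle

Conserve mass number: 224 = 220 + A, so A = 4.
Conserve atomic number: 88 = 86 + Z, so Z = 2.
A = 4 and Z = 2 is He-4 — an alpha particle.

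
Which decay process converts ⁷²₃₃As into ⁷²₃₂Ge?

ΔA = 72 − 72 = 0; ΔZ = 32 − 33 = -1.
A is unchanged and Z drops by 1 — a proton has become a neutron (β⁺ emission or electron capture).

beta-plus decay or electron capture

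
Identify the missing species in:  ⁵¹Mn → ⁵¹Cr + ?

positron

Conserve mass number: 51 = 51 + A, so A = 0.
Conserve atomic number: 25 = 24 + Z, so Z = 1.
A = 0 and Z = 1 is e⁺ — a positron.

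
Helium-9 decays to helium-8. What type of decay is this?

ΔA = 8 − 9 = -1; ΔZ = 2 − 2 = +0.
A drops by 1 with Z unchanged — a neutron was emitted.

neutron emission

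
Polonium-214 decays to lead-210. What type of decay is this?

alpha decay

ΔA = 210 − 214 = -4; ΔZ = 82 − 84 = -2.
A drops by 4 and Z drops by 2 — the signature of alpha emission.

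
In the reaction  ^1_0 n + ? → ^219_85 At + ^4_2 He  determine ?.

Fr-222

Conserve mass number: 1 + A = 219 + 4, so A = 222.
Conserve atomic number: 0 + Z = 85 + 2, so Z = 87.
Z = 87 is francium, so the species is ^222_87 Fr.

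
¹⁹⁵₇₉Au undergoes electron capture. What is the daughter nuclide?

Electron capture: mass number changes by +0, atomic number by -1.
A: 195 = 195; Z: 79 − 1 = 78.
Z = 78 is platinum, so the daughter is ¹⁹⁵₇₈Pt.

Pt-195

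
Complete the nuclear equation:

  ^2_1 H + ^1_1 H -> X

He-3

Conserve mass number: 2 + 1 = A, so A = 3.
Conserve atomic number: 1 + 1 = Z, so Z = 2.
Z = 2 is helium, so the species is ^3_2 He.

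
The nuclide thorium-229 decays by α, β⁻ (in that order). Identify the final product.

Ac-225

Start: (A, Z) = (229, 90).
After α: (225, 88).
After β⁻: (225, 89).
Z = 89 is actinium.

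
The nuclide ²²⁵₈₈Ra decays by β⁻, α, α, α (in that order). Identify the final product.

Start: (A, Z) = (225, 88).
After β⁻: (225, 89).
After α: (221, 87).
After α: (217, 85).
After α: (213, 83).
Z = 83 is bismuth.

Bi-213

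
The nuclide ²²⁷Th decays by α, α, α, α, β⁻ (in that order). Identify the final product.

Start: (A, Z) = (227, 90).
After α: (223, 88).
After α: (219, 86).
After α: (215, 84).
After α: (211, 82).
After β⁻: (211, 83).
Z = 83 is bismuth.

Bi-211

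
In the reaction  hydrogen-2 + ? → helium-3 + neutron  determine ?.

deuteron

Conserve mass number: 2 + A = 3 + 1, so A = 2.
Conserve atomic number: 1 + Z = 2 + 0, so Z = 1.
A = 2 and Z = 1 is hydrogen-2 — a deuteron.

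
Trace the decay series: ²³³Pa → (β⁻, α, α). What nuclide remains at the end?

Start: (A, Z) = (233, 91).
After β⁻: (233, 92).
After α: (229, 90).
After α: (225, 88).
Z = 88 is radium.

Ra-225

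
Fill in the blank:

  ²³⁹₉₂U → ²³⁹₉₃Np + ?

Conserve mass number: 239 = 239 + A, so A = 0.
Conserve atomic number: 92 = 93 + Z, so Z = -1.
A = 0 and Z = -1 is ⁰₋₁e — a beta-minus particle.

beta-minus particle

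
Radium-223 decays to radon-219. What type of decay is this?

ΔA = 219 − 223 = -4; ΔZ = 86 − 88 = -2.
A drops by 4 and Z drops by 2 — the signature of alpha emission.

alpha decay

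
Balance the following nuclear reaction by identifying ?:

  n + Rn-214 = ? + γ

Conserve mass number: 1 + 214 = A + 0, so A = 215.
Conserve atomic number: 0 + 86 = Z + 0, so Z = 86.
Z = 86 is radon, so the species is Rn-215.

Rn-215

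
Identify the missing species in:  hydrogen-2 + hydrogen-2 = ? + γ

He-4

Conserve mass number: 2 + 2 = A + 0, so A = 4.
Conserve atomic number: 1 + 1 = Z + 0, so Z = 2.
A = 4 and Z = 2 is helium-4 — an alpha particle.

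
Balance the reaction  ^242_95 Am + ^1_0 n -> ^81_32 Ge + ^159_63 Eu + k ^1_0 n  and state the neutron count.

Conserve mass number: 243 = 81 + 159 + k, so k = 243 − 240 = 3.
Check atomic number: 95 = 32 + 63 + 0 = 95. ✓

3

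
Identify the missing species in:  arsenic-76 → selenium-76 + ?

beta-minus particle

Conserve mass number: 76 = 76 + A, so A = 0.
Conserve atomic number: 33 = 34 + Z, so Z = -1.
A = 0 and Z = -1 is e⁻ — a beta-minus particle.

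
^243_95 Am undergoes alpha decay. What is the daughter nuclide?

Alpha decay: mass number changes by -4, atomic number by -2.
A: 243 − 4 = 239; Z: 95 − 2 = 93.
Z = 93 is neptunium, so the daughter is ^239_93 Np.

Np-239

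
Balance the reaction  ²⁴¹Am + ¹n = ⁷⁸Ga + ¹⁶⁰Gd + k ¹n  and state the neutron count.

4

Conserve mass number: 242 = 78 + 160 + k, so k = 242 − 238 = 4.
Check atomic number: 95 = 31 + 64 + 0 = 95. ✓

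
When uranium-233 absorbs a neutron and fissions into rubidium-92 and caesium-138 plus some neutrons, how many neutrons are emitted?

4

Conserve mass number: 234 = 92 + 138 + k, so k = 234 − 230 = 4.
Check atomic number: 92 = 37 + 55 + 0 = 92. ✓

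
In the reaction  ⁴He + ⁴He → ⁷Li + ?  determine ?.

proton

Conserve mass number: 4 + 4 = 7 + A, so A = 1.
Conserve atomic number: 2 + 2 = 3 + Z, so Z = 1.
A = 1 and Z = 1 is ¹H — a proton.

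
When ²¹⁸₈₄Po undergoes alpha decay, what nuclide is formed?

Alpha decay: mass number changes by -4, atomic number by -2.
A: 218 − 4 = 214; Z: 84 − 2 = 82.
Z = 82 is lead, so the daughter is ²¹⁴₈₂Pb.

Pb-214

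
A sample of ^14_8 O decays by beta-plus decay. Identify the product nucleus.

Beta-plus decay: mass number changes by +0, atomic number by -1.
A: 14 = 14; Z: 8 − 1 = 7.
Z = 7 is nitrogen, so the daughter is ^14_7 N.

N-14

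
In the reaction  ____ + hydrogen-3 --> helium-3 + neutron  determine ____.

proton

Conserve mass number: A + 3 = 3 + 1, so A = 1.
Conserve atomic number: Z + 1 = 2 + 0, so Z = 1.
A = 1 and Z = 1 is hydrogen-1 — a proton.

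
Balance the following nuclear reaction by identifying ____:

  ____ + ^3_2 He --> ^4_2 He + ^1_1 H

deuteron

Conserve mass number: A + 3 = 4 + 1, so A = 2.
Conserve atomic number: Z + 2 = 2 + 1, so Z = 1.
A = 2 and Z = 1 is ^2_1 H — a deuteron.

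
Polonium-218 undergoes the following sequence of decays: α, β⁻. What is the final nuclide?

Bi-214

Start: (A, Z) = (218, 84).
After α: (214, 82).
After β⁻: (214, 83).
Z = 83 is bismuth.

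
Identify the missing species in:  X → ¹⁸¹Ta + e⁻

Conserve mass number: A = 181 + 0, so A = 181.
Conserve atomic number: Z = 73 − 1, so Z = 72.
Z = 72 is hafnium, so the species is ¹⁸¹Hf.

Hf-181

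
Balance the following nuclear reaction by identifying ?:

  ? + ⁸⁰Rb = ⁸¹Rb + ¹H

Conserve mass number: A + 80 = 81 + 1, so A = 2.
Conserve atomic number: Z + 37 = 37 + 1, so Z = 1.
A = 2 and Z = 1 is ²H — a deuteron.

deuteron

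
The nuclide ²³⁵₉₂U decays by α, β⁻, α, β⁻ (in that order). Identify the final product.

Th-227

Start: (A, Z) = (235, 92).
After α: (231, 90).
After β⁻: (231, 91).
After α: (227, 89).
After β⁻: (227, 90).
Z = 90 is thorium.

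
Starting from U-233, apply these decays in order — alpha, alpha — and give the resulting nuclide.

Ra-225

Start: (A, Z) = (233, 92).
After α: (229, 90).
After α: (225, 88).
Z = 88 is radium.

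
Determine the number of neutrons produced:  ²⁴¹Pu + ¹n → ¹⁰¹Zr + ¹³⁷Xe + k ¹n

4

Conserve mass number: 242 = 101 + 137 + k, so k = 242 − 238 = 4.
Check atomic number: 94 = 40 + 54 + 0 = 94. ✓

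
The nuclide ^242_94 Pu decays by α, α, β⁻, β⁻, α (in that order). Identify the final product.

Start: (A, Z) = (242, 94).
After α: (238, 92).
After α: (234, 90).
After β⁻: (234, 91).
After β⁻: (234, 92).
After α: (230, 90).
Z = 90 is thorium.

Th-230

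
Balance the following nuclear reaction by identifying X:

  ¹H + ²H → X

He-3

Conserve mass number: 1 + 2 = A, so A = 3.
Conserve atomic number: 1 + 1 = Z, so Z = 2.
Z = 2 is helium, so the species is ³He.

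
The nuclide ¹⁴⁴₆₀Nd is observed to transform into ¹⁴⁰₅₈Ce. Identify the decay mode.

ΔA = 140 − 144 = -4; ΔZ = 58 − 60 = -2.
A drops by 4 and Z drops by 2 — the signature of alpha emission.

alpha decay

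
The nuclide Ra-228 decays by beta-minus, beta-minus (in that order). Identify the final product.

Th-228

Start: (A, Z) = (228, 88).
After β⁻: (228, 89).
After β⁻: (228, 90).
Z = 90 is thorium.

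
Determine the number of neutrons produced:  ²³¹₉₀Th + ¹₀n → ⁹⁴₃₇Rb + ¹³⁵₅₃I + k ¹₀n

3

Conserve mass number: 232 = 94 + 135 + k, so k = 232 − 229 = 3.
Check atomic number: 90 = 37 + 53 + 0 = 90. ✓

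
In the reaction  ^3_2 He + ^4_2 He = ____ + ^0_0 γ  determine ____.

Conserve mass number: 3 + 4 = A + 0, so A = 7.
Conserve atomic number: 2 + 2 = Z + 0, so Z = 4.
Z = 4 is beryllium, so the species is ^7_4 Be.

Be-7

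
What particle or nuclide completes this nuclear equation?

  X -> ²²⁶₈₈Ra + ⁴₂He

Conserve mass number: A = 226 + 4, so A = 230.
Conserve atomic number: Z = 88 + 2, so Z = 90.
Z = 90 is thorium, so the species is ²³⁰₉₀Th.

Th-230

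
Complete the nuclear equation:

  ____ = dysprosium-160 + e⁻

Tb-160

Conserve mass number: A = 160 + 0, so A = 160.
Conserve atomic number: Z = 66 − 1, so Z = 65.
Z = 65 is terbium, so the species is terbium-160.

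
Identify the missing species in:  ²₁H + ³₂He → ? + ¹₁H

He-4

Conserve mass number: 2 + 3 = A + 1, so A = 4.
Conserve atomic number: 1 + 2 = Z + 1, so Z = 2.
A = 4 and Z = 2 is ⁴₂He — an alpha particle.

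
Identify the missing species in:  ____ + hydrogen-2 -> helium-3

proton

Conserve mass number: A + 2 = 3, so A = 1.
Conserve atomic number: Z + 1 = 2, so Z = 1.
A = 1 and Z = 1 is hydrogen-1 — a proton.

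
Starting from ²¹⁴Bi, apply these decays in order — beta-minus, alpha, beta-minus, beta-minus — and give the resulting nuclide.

Po-210

Start: (A, Z) = (214, 83).
After β⁻: (214, 84).
After α: (210, 82).
After β⁻: (210, 83).
After β⁻: (210, 84).
Z = 84 is polonium.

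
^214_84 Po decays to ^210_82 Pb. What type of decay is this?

ΔA = 210 − 214 = -4; ΔZ = 82 − 84 = -2.
A drops by 4 and Z drops by 2 — the signature of alpha emission.

alpha decay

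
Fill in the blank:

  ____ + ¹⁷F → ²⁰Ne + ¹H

Conserve mass number: A + 17 = 20 + 1, so A = 4.
Conserve atomic number: Z + 9 = 10 + 1, so Z = 2.
A = 4 and Z = 2 is ⁴He — an alpha particle.

alpha particle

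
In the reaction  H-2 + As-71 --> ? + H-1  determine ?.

As-72

Conserve mass number: 2 + 71 = A + 1, so A = 72.
Conserve atomic number: 1 + 33 = Z + 1, so Z = 33.
Z = 33 is arsenic, so the species is As-72.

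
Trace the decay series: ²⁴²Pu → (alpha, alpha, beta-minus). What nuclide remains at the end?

Start: (A, Z) = (242, 94).
After α: (238, 92).
After α: (234, 90).
After β⁻: (234, 91).
Z = 91 is protactinium.

Pa-234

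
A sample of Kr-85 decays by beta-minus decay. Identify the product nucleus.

Beta-minus decay: mass number changes by +0, atomic number by +1.
A: 85 = 85; Z: 36 + 1 = 37.
Z = 37 is rubidium, so the daughter is Rb-85.

Rb-85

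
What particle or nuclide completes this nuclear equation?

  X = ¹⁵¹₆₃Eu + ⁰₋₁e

Conserve mass number: A = 151 + 0, so A = 151.
Conserve atomic number: Z = 63 − 1, so Z = 62.
Z = 62 is samarium, so the species is ¹⁵¹₆₂Sm.

Sm-151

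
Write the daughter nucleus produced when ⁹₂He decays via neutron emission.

Neutron emission: mass number changes by -1, atomic number by +0.
A: 9 − 1 = 8; Z: 2 = 2.
Z = 2 is helium, so the daughter is ⁸₂He.

He-8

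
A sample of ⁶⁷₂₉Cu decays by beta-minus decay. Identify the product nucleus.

Zn-67

Beta-minus decay: mass number changes by +0, atomic number by +1.
A: 67 = 67; Z: 29 + 1 = 30.
Z = 30 is zinc, so the daughter is ⁶⁷₃₀Zn.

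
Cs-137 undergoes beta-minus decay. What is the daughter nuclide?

Ba-137

Beta-minus decay: mass number changes by +0, atomic number by +1.
A: 137 = 137; Z: 55 + 1 = 56.
Z = 56 is barium, so the daughter is Ba-137.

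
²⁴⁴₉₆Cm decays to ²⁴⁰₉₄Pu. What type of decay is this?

ΔA = 240 − 244 = -4; ΔZ = 94 − 96 = -2.
A drops by 4 and Z drops by 2 — the signature of alpha emission.

alpha decay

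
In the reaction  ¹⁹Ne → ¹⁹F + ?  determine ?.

Conserve mass number: 19 = 19 + A, so A = 0.
Conserve atomic number: 10 = 9 + Z, so Z = 1.
A = 0 and Z = 1 is e⁺ — a positron.

positron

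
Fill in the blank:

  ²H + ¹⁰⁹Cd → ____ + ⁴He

Conserve mass number: 2 + 109 = A + 4, so A = 107.
Conserve atomic number: 1 + 48 = Z + 2, so Z = 47.
Z = 47 is silver, so the species is ¹⁰⁷Ag.

Ag-107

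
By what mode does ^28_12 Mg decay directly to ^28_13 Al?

ΔA = 28 − 28 = 0; ΔZ = 13 − 12 = +1.
A is unchanged and Z rises by 1 — a neutron has become a proton (β⁻ decay).

beta-minus decay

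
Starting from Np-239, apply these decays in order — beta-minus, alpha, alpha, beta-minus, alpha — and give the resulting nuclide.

Start: (A, Z) = (239, 93).
After β⁻: (239, 94).
After α: (235, 92).
After α: (231, 90).
After β⁻: (231, 91).
After α: (227, 89).
Z = 89 is actinium.

Ac-227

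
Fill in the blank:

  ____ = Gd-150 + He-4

Conserve mass number: A = 150 + 4, so A = 154.
Conserve atomic number: Z = 64 + 2, so Z = 66.
Z = 66 is dysprosium, so the species is Dy-154.

Dy-154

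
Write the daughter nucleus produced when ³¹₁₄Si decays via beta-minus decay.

P-31

Beta-minus decay: mass number changes by +0, atomic number by +1.
A: 31 = 31; Z: 14 + 1 = 15.
Z = 15 is phosphorus, so the daughter is ³¹₁₅P.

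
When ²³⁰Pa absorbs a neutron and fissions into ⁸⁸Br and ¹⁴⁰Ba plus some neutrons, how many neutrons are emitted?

Conserve mass number: 231 = 88 + 140 + k, so k = 231 − 228 = 3.
Check atomic number: 91 = 35 + 56 + 0 = 91. ✓

3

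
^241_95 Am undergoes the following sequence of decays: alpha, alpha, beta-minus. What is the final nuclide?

U-233

Start: (A, Z) = (241, 95).
After α: (237, 93).
After α: (233, 91).
After β⁻: (233, 92).
Z = 92 is uranium.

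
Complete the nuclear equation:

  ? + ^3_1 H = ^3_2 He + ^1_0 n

proton

Conserve mass number: A + 3 = 3 + 1, so A = 1.
Conserve atomic number: Z + 1 = 2 + 0, so Z = 1.
A = 1 and Z = 1 is ^1_1 H — a proton.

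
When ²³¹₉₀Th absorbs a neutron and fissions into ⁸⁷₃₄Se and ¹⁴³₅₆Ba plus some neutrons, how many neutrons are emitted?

2

Conserve mass number: 232 = 87 + 143 + k, so k = 232 − 230 = 2.
Check atomic number: 90 = 34 + 56 + 0 = 90. ✓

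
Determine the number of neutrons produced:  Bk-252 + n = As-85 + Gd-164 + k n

4

Conserve mass number: 253 = 85 + 164 + k, so k = 253 − 249 = 4.
Check atomic number: 97 = 33 + 64 + 0 = 97. ✓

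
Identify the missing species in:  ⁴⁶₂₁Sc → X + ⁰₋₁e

Conserve mass number: 46 = A + 0, so A = 46.
Conserve atomic number: 21 = Z − 1, so Z = 22.
Z = 22 is titanium, so the species is ⁴⁶₂₂Ti.

Ti-46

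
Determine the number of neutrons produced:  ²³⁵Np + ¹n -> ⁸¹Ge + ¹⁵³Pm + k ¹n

2

Conserve mass number: 236 = 81 + 153 + k, so k = 236 − 234 = 2.
Check atomic number: 93 = 32 + 61 + 0 = 93. ✓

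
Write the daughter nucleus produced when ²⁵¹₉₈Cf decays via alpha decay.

Alpha decay: mass number changes by -4, atomic number by -2.
A: 251 − 4 = 247; Z: 98 − 2 = 96.
Z = 96 is curium, so the daughter is ²⁴⁷₉₆Cm.

Cm-247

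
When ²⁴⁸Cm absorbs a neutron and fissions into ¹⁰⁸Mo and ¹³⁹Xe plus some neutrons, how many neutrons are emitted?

2

Conserve mass number: 249 = 108 + 139 + k, so k = 249 − 247 = 2.
Check atomic number: 96 = 42 + 54 + 0 = 96. ✓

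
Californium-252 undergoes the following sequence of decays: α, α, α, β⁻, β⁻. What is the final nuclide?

Pu-240

Start: (A, Z) = (252, 98).
After α: (248, 96).
After α: (244, 94).
After α: (240, 92).
After β⁻: (240, 93).
After β⁻: (240, 94).
Z = 94 is plutonium.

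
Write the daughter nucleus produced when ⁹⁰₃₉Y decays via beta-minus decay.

Beta-minus decay: mass number changes by +0, atomic number by +1.
A: 90 = 90; Z: 39 + 1 = 40.
Z = 40 is zirconium, so the daughter is ⁹⁰₄₀Zr.

Zr-90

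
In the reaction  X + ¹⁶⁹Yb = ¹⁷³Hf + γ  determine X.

Conserve mass number: A + 169 = 173 + 0, so A = 4.
Conserve atomic number: Z + 70 = 72 + 0, so Z = 2.
A = 4 and Z = 2 is ⁴He — an alpha particle.

alpha particle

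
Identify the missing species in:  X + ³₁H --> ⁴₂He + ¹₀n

deuteron

Conserve mass number: A + 3 = 4 + 1, so A = 2.
Conserve atomic number: Z + 1 = 2 + 0, so Z = 1.
A = 2 and Z = 1 is ²₁H — a deuteron.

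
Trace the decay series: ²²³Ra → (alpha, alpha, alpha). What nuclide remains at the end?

Start: (A, Z) = (223, 88).
After α: (219, 86).
After α: (215, 84).
After α: (211, 82).
Z = 82 is lead.

Pb-211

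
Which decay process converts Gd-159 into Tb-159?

ΔA = 159 − 159 = 0; ΔZ = 65 − 64 = +1.
A is unchanged and Z rises by 1 — a neutron has become a proton (β⁻ decay).

beta-minus decay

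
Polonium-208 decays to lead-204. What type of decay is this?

ΔA = 204 − 208 = -4; ΔZ = 82 − 84 = -2.
A drops by 4 and Z drops by 2 — the signature of alpha emission.

alpha decay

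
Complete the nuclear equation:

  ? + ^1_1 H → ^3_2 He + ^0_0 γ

Conserve mass number: A + 1 = 3 + 0, so A = 2.
Conserve atomic number: Z + 1 = 2 + 0, so Z = 1.
A = 2 and Z = 1 is ^2_1 H — a deuteron.

deuteron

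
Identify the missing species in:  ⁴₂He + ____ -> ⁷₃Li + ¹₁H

alpha particle

Conserve mass number: 4 + A = 7 + 1, so A = 4.
Conserve atomic number: 2 + Z = 3 + 1, so Z = 2.
A = 4 and Z = 2 is ⁴₂He — an alpha particle.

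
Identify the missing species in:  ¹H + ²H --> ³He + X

Conserve mass number: 1 + 2 = 3 + A, so A = 0.
Conserve atomic number: 1 + 1 = 2 + Z, so Z = 0.
A = 0 and Z = 0 is γ — a gamma ray.

gamma ray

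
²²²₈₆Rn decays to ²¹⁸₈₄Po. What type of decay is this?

alpha decay

ΔA = 218 − 222 = -4; ΔZ = 84 − 86 = -2.
A drops by 4 and Z drops by 2 — the signature of alpha emission.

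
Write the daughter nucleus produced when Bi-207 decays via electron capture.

Electron capture: mass number changes by +0, atomic number by -1.
A: 207 = 207; Z: 83 − 1 = 82.
Z = 82 is lead, so the daughter is Pb-207.

Pb-207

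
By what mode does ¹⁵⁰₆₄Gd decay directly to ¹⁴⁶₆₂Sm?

ΔA = 146 − 150 = -4; ΔZ = 62 − 64 = -2.
A drops by 4 and Z drops by 2 — the signature of alpha emission.

alpha decay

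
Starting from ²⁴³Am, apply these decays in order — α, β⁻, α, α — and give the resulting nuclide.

Th-231

Start: (A, Z) = (243, 95).
After α: (239, 93).
After β⁻: (239, 94).
After α: (235, 92).
After α: (231, 90).
Z = 90 is thorium.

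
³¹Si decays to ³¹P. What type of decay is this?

beta-minus decay

ΔA = 31 − 31 = 0; ΔZ = 15 − 14 = +1.
A is unchanged and Z rises by 1 — a neutron has become a proton (β⁻ decay).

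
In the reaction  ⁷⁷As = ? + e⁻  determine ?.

Se-77

Conserve mass number: 77 = A + 0, so A = 77.
Conserve atomic number: 33 = Z − 1, so Z = 34.
Z = 34 is selenium, so the species is ⁷⁷Se.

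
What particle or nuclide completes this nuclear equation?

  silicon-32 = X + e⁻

P-32

Conserve mass number: 32 = A + 0, so A = 32.
Conserve atomic number: 14 = Z − 1, so Z = 15.
Z = 15 is phosphorus, so the species is phosphorus-32.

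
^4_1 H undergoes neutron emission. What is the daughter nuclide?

Neutron emission: mass number changes by -1, atomic number by +0.
A: 4 − 1 = 3; Z: 1 = 1.
Z = 1 is hydrogen, so the daughter is ^3_1 H.

H-3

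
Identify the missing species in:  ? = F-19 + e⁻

O-19

Conserve mass number: A = 19 + 0, so A = 19.
Conserve atomic number: Z = 9 − 1, so Z = 8.
Z = 8 is oxygen, so the species is O-19.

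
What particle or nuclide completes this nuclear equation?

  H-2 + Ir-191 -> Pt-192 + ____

neutron

Conserve mass number: 2 + 191 = 192 + A, so A = 1.
Conserve atomic number: 1 + 77 = 78 + Z, so Z = 0.
A = 1 and Z = 0 is n — a neutron.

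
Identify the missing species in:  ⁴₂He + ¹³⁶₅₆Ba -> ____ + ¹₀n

Conserve mass number: 4 + 136 = A + 1, so A = 139.
Conserve atomic number: 2 + 56 = Z + 0, so Z = 58.
Z = 58 is cerium, so the species is ¹³⁹₅₈Ce.

Ce-139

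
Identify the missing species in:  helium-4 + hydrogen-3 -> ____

Conserve mass number: 4 + 3 = A, so A = 7.
Conserve atomic number: 2 + 1 = Z, so Z = 3.
Z = 3 is lithium, so the species is lithium-7.

Li-7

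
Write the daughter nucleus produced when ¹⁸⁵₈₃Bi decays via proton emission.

Proton emission: mass number changes by -1, atomic number by -1.
A: 185 − 1 = 184; Z: 83 − 1 = 82.
Z = 82 is lead, so the daughter is ¹⁸⁴₈₂Pb.

Pb-184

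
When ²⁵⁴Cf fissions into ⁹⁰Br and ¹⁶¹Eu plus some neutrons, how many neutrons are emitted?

Conserve mass number: 254 = 90 + 161 + k, so k = 254 − 251 = 3.
Check atomic number: 98 = 35 + 63 + 0 = 98. ✓

3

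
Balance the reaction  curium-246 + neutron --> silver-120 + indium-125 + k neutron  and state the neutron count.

2

Conserve mass number: 247 = 120 + 125 + k, so k = 247 − 245 = 2.
Check atomic number: 96 = 47 + 49 + 0 = 96. ✓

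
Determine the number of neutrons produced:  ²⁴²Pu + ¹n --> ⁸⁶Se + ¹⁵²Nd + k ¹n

5

Conserve mass number: 243 = 86 + 152 + k, so k = 243 − 238 = 5.
Check atomic number: 94 = 34 + 60 + 0 = 94. ✓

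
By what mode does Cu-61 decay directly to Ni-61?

beta-plus decay or electron capture

ΔA = 61 − 61 = 0; ΔZ = 28 − 29 = -1.
A is unchanged and Z drops by 1 — a proton has become a neutron (β⁺ emission or electron capture).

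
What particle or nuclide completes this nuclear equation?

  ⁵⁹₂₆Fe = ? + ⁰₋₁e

Conserve mass number: 59 = A + 0, so A = 59.
Conserve atomic number: 26 = Z − 1, so Z = 27.
Z = 27 is cobalt, so the species is ⁵⁹₂₇Co.

Co-59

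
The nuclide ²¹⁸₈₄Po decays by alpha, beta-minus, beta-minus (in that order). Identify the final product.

Po-214

Start: (A, Z) = (218, 84).
After α: (214, 82).
After β⁻: (214, 83).
After β⁻: (214, 84).
Z = 84 is polonium.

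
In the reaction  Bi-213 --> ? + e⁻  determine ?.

Po-213

Conserve mass number: 213 = A + 0, so A = 213.
Conserve atomic number: 83 = Z − 1, so Z = 84.
Z = 84 is polonium, so the species is Po-213.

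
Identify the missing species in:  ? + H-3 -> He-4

proton

Conserve mass number: A + 3 = 4, so A = 1.
Conserve atomic number: Z + 1 = 2, so Z = 1.
A = 1 and Z = 1 is H-1 — a proton.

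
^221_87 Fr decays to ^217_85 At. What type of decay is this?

ΔA = 217 − 221 = -4; ΔZ = 85 − 87 = -2.
A drops by 4 and Z drops by 2 — the signature of alpha emission.

alpha decay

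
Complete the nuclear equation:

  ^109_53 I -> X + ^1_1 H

Te-108

Conserve mass number: 109 = A + 1, so A = 108.
Conserve atomic number: 53 = Z + 1, so Z = 52.
Z = 52 is tellurium, so the species is ^108_52 Te.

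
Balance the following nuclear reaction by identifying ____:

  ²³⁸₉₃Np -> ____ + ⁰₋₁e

Conserve mass number: 238 = A + 0, so A = 238.
Conserve atomic number: 93 = Z − 1, so Z = 94.
Z = 94 is plutonium, so the species is ²³⁸₉₄Pu.

Pu-238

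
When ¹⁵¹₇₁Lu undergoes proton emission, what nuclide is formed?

Proton emission: mass number changes by -1, atomic number by -1.
A: 151 − 1 = 150; Z: 71 − 1 = 70.
Z = 70 is ytterbium, so the daughter is ¹⁵⁰₇₀Yb.

Yb-150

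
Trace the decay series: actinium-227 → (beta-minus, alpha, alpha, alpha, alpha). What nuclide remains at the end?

Pb-211

Start: (A, Z) = (227, 89).
After β⁻: (227, 90).
After α: (223, 88).
After α: (219, 86).
After α: (215, 84).
After α: (211, 82).
Z = 82 is lead.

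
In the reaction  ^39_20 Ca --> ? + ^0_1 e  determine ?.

Conserve mass number: 39 = A + 0, so A = 39.
Conserve atomic number: 20 = Z + 1, so Z = 19.
Z = 19 is potassium, so the species is ^39_19 K.

K-39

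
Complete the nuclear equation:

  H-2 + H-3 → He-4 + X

neutron

Conserve mass number: 2 + 3 = 4 + A, so A = 1.
Conserve atomic number: 1 + 1 = 2 + Z, so Z = 0.
A = 1 and Z = 0 is n — a neutron.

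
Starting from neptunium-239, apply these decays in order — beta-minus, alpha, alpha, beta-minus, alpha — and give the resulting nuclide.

Ac-227

Start: (A, Z) = (239, 93).
After β⁻: (239, 94).
After α: (235, 92).
After α: (231, 90).
After β⁻: (231, 91).
After α: (227, 89).
Z = 89 is actinium.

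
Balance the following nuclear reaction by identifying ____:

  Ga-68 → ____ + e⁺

Zn-68

Conserve mass number: 68 = A + 0, so A = 68.
Conserve atomic number: 31 = Z + 1, so Z = 30.
Z = 30 is zinc, so the species is Zn-68.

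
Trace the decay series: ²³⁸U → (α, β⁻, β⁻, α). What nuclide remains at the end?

Th-230

Start: (A, Z) = (238, 92).
After α: (234, 90).
After β⁻: (234, 91).
After β⁻: (234, 92).
After α: (230, 90).
Z = 90 is thorium.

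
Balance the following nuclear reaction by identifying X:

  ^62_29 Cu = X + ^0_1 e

Conserve mass number: 62 = A + 0, so A = 62.
Conserve atomic number: 29 = Z + 1, so Z = 28.
Z = 28 is nickel, so the species is ^62_28 Ni.

Ni-62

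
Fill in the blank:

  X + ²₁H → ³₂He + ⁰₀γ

Conserve mass number: A + 2 = 3 + 0, so A = 1.
Conserve atomic number: Z + 1 = 2 + 0, so Z = 1.
A = 1 and Z = 1 is ¹₁H — a proton.

proton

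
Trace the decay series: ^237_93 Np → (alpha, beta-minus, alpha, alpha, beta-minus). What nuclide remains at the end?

Start: (A, Z) = (237, 93).
After α: (233, 91).
After β⁻: (233, 92).
After α: (229, 90).
After α: (225, 88).
After β⁻: (225, 89).
Z = 89 is actinium.

Ac-225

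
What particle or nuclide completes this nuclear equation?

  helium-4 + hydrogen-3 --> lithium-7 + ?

gamma ray

Conserve mass number: 4 + 3 = 7 + A, so A = 0.
Conserve atomic number: 2 + 1 = 3 + Z, so Z = 0.
A = 0 and Z = 0 is γ — a gamma ray.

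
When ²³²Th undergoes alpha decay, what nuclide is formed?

Ra-228

Alpha decay: mass number changes by -4, atomic number by -2.
A: 232 − 4 = 228; Z: 90 − 2 = 88.
Z = 88 is radium, so the daughter is ²²⁸Ra.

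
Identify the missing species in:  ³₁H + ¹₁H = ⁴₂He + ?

gamma ray

Conserve mass number: 3 + 1 = 4 + A, so A = 0.
Conserve atomic number: 1 + 1 = 2 + Z, so Z = 0.
A = 0 and Z = 0 is ⁰₀γ — a gamma ray.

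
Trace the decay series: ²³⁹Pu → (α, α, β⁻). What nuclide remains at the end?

Start: (A, Z) = (239, 94).
After α: (235, 92).
After α: (231, 90).
After β⁻: (231, 91).
Z = 91 is protactinium.

Pa-231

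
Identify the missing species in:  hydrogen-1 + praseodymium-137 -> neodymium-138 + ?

Conserve mass number: 1 + 137 = 138 + A, so A = 0.
Conserve atomic number: 1 + 59 = 60 + Z, so Z = 0.
A = 0 and Z = 0 is γ — a gamma ray.

gamma ray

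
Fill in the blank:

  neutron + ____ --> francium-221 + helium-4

Ac-224

Conserve mass number: 1 + A = 221 + 4, so A = 224.
Conserve atomic number: 0 + Z = 87 + 2, so Z = 89.
Z = 89 is actinium, so the species is actinium-224.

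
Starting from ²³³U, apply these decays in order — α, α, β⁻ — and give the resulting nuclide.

Start: (A, Z) = (233, 92).
After α: (229, 90).
After α: (225, 88).
After β⁻: (225, 89).
Z = 89 is actinium.

Ac-225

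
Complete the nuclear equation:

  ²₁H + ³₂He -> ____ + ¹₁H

Conserve mass number: 2 + 3 = A + 1, so A = 4.
Conserve atomic number: 1 + 2 = Z + 1, so Z = 2.
A = 4 and Z = 2 is ⁴₂He — an alpha particle.

He-4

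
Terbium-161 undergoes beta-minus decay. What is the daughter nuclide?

Dy-161

Beta-minus decay: mass number changes by +0, atomic number by +1.
A: 161 = 161; Z: 65 + 1 = 66.
Z = 66 is dysprosium, so the daughter is dysprosium-161.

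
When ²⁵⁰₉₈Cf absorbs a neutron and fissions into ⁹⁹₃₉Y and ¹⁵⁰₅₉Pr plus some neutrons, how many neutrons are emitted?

2

Conserve mass number: 251 = 99 + 150 + k, so k = 251 − 249 = 2.
Check atomic number: 98 = 39 + 59 + 0 = 98. ✓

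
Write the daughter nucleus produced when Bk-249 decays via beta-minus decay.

Beta-minus decay: mass number changes by +0, atomic number by +1.
A: 249 = 249; Z: 97 + 1 = 98.
Z = 98 is californium, so the daughter is Cf-249.

Cf-249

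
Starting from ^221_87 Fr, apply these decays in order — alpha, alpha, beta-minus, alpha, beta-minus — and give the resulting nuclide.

Start: (A, Z) = (221, 87).
After α: (217, 85).
After α: (213, 83).
After β⁻: (213, 84).
After α: (209, 82).
After β⁻: (209, 83).
Z = 83 is bismuth.

Bi-209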